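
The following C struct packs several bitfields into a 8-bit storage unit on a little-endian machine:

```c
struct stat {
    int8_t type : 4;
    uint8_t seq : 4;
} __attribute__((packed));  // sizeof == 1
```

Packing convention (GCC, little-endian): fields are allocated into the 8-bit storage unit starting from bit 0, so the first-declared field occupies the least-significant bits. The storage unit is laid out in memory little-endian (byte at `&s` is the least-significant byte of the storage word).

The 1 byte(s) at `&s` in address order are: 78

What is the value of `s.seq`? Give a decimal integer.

[0]=0x78 (little-endian) → word 0x78
type [0+:4] = (word>>0) & 0xf = 8
seq [4+:4] = (word>>4) & 0xf = 7  ←

7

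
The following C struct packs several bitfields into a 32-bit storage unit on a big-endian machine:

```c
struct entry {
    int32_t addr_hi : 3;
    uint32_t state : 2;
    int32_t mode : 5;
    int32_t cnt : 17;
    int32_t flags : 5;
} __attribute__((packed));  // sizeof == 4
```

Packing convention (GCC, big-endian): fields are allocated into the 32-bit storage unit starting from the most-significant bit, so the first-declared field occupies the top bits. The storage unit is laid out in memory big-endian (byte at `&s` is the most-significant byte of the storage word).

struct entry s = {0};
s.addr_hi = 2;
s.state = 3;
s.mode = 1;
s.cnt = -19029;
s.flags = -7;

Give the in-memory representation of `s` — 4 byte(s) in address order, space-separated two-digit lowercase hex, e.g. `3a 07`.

58 76 b5 79

[29+:3] addr_hi=2 & 0x7 = 0x2; word=0x40000000
[27+:2] state=3 & 0x3 = 0x3; word=0x58000000
[22+:5] mode=1 & 0x1f = 0x1; word=0x58400000
[5+:17] cnt=-19029 & 0x1ffff = 0x1b5ab; word=0x5876b560
[0+:5] flags=-7 & 0x1f = 0x19; word=0x5876b579
word = 0x5876b579 → big-endian bytes:
  [0]=0x58  [1]=0x76  [2]=0xb5  [3]=0x79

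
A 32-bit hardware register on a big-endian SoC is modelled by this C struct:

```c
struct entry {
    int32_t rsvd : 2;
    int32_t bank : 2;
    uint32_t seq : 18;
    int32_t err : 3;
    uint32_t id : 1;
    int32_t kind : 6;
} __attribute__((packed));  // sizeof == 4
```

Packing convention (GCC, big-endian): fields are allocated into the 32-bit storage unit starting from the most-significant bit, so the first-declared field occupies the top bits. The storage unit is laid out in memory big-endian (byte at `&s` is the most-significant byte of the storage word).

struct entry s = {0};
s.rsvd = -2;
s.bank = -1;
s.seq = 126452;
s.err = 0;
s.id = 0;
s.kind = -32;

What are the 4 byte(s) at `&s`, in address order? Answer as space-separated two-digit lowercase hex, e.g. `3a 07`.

b7 b7 d0 20

[30+:2] rsvd=-2 & 0x3 = 0x2; word=0x80000000
[28+:2] bank=-1 & 0x3 = 0x3; word=0xb0000000
[10+:18] seq=126452 & 0x3ffff = 0x1edf4; word=0xb7b7d000
[7+:3] err=0 & 0x7 = 0x0; word=0xb7b7d000
[6+:1] id=0 & 0x1 = 0x0; word=0xb7b7d000
[0+:6] kind=-32 & 0x3f = 0x20; word=0xb7b7d020
word = 0xb7b7d020 → big-endian bytes:
  [0]=0xb7  [1]=0xb7  [2]=0xd0  [3]=0x20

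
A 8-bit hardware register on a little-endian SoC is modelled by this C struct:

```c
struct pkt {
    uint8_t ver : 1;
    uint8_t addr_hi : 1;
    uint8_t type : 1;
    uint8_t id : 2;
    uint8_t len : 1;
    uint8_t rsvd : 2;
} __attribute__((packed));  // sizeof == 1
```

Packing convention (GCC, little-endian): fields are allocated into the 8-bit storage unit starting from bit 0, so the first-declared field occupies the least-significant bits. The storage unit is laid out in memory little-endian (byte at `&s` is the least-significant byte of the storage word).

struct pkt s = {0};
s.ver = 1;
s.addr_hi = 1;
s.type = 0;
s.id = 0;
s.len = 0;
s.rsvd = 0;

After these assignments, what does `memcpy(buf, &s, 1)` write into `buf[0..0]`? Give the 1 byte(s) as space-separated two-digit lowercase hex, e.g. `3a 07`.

ver (1b) val=1 bits=0x1 at bit 0: 0x01
addr_hi (1b) val=1 bits=0x1 at bit 1: 0x03
type (1b) val=0 bits=0x0 at bit 2: 0x03
id (2b) val=0 bits=0x0 at bit 3: 0x03
len (1b) val=0 bits=0x0 at bit 5: 0x03
rsvd (2b) val=0 bits=0x0 at bit 6: 0x03
word = 0x03 → little-endian bytes:
  [0]=0x03

03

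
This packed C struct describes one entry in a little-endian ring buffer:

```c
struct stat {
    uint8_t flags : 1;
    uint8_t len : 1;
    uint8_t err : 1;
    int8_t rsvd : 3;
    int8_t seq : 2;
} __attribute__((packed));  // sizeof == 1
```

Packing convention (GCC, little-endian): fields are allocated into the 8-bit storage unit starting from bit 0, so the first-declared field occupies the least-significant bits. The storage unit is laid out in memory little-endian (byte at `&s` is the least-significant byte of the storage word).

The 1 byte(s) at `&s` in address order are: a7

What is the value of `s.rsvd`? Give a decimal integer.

-4

[0]=0xa7 (little-endian) → word 0xa7
flags:1 @ bit 0 → (0xa7>>0)&0x1 = 0x1
len:1 @ bit 1 → (0xa7>>1)&0x1 = 0x1
err:1 @ bit 2 → (0xa7>>2)&0x1 = 0x1
rsvd:3 @ bit 3 → (0xa7>>3)&0x7 = 0x4  ←
seq:2 @ bit 6 → (0xa7>>6)&0x3 = 0x2
rsvd signed 3b, MSB=1: 4 - 8 = -4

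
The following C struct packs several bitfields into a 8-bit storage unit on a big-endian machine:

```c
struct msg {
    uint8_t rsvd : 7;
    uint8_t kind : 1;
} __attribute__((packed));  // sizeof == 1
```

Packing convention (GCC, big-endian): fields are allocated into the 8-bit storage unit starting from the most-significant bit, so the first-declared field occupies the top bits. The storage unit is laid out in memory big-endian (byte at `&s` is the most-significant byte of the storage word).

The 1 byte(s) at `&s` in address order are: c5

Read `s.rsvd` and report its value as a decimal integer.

[0]=0xc5 (big-endian) → word 0xc5
rsvd [1+:7] = (word>>1) & 0x7f = 98  ←
kind [0+:1] = (word>>0) & 0x1 = 1

98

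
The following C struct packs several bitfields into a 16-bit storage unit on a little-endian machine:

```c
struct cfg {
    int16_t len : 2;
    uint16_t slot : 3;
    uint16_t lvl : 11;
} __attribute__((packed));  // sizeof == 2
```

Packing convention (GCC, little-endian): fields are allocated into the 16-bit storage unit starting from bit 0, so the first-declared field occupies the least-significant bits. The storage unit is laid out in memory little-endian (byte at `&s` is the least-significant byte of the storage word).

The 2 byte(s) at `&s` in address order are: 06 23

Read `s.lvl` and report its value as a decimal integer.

[0]=0x06 [1]=0x23 (little-endian) → word 0x2306
len [0+:2] = (word>>0) & 0x3 = 2
slot [2+:3] = (word>>2) & 0x7 = 1
lvl [5+:11] = (word>>5) & 0x7ff = 280  ←

280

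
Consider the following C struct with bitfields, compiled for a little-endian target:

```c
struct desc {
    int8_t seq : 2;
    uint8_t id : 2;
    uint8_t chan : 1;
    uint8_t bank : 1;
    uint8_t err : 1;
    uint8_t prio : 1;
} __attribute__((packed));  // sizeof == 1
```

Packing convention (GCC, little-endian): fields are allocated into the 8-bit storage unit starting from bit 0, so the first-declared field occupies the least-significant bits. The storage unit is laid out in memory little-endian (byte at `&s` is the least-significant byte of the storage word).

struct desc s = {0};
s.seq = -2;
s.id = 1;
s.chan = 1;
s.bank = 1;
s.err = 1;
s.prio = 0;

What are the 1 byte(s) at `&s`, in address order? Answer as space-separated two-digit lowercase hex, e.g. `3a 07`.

seq (2b) val=-2 bits=0x2 at bit 0: 0x02
id (2b) val=1 bits=0x1 at bit 2: 0x06
chan (1b) val=1 bits=0x1 at bit 4: 0x16
bank (1b) val=1 bits=0x1 at bit 5: 0x36
err (1b) val=1 bits=0x1 at bit 6: 0x76
prio (1b) val=0 bits=0x0 at bit 7: 0x76
word = 0x76 → little-endian bytes:
  [0]=0x76

76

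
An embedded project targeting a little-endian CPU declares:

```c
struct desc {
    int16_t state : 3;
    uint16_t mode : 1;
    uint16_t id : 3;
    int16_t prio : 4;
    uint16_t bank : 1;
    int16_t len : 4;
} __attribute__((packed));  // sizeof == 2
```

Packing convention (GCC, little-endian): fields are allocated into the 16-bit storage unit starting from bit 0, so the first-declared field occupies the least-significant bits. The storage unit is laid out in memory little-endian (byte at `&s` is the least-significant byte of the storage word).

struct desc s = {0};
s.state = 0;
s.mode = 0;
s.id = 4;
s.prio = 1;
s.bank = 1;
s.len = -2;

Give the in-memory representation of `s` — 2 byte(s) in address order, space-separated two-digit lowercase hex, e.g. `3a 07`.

c0 e8

[0+:3] state=0 & 0x7 = 0x0; word=0x0000
[3+:1] mode=0 & 0x1 = 0x0; word=0x0000
[4+:3] id=4 & 0x7 = 0x4; word=0x0040
[7+:4] prio=1 & 0xf = 0x1; word=0x00c0
[11+:1] bank=1 & 0x1 = 0x1; word=0x08c0
[12+:4] len=-2 & 0xf = 0xe; word=0xe8c0
word = 0xe8c0 → little-endian bytes:
  [0]=0xc0  [1]=0xe8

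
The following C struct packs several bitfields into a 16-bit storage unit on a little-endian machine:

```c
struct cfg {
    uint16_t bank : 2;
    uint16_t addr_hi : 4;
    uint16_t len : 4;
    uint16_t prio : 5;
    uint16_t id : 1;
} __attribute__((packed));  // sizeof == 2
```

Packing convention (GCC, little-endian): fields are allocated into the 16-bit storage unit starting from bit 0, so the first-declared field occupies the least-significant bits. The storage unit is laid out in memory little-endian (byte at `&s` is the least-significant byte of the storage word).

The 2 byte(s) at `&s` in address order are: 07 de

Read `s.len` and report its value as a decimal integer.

[0]=0x07 [1]=0xde (little-endian) → word 0xde07
bank:2 @ bit 0 → (0xde07>>0)&0x3 = 0x3
addr_hi:4 @ bit 2 → (0xde07>>2)&0xf = 0x1
len:4 @ bit 6 → (0xde07>>6)&0xf = 0x8  ←
prio:5 @ bit 10 → (0xde07>>10)&0x1f = 0x17
id:1 @ bit 15 → (0xde07>>15)&0x1 = 0x1

8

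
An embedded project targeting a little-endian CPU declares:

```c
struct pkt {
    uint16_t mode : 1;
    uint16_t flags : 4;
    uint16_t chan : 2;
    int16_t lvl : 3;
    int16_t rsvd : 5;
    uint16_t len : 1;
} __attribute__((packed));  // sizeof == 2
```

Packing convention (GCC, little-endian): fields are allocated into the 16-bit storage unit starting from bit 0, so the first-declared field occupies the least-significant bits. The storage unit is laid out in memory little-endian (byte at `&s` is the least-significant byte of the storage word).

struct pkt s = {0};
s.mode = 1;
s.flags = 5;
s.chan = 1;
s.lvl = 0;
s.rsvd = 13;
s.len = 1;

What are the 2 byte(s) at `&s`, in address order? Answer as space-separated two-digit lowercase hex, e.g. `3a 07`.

mode:1 = 1 → 0x1 << 0 → word 0x0001
flags:4 = 5 → 0x5 << 1 → word 0x000b
chan:2 = 1 → 0x1 << 5 → word 0x002b
lvl:3 = 0 → 0x0 << 7 → word 0x002b
rsvd:5 = 13 → 0xd << 10 → word 0x342b
len:1 = 1 → 0x1 << 15 → word 0xb42b
word = 0xb42b → little-endian bytes:
  [0]=0x2b  [1]=0xb4

2b b4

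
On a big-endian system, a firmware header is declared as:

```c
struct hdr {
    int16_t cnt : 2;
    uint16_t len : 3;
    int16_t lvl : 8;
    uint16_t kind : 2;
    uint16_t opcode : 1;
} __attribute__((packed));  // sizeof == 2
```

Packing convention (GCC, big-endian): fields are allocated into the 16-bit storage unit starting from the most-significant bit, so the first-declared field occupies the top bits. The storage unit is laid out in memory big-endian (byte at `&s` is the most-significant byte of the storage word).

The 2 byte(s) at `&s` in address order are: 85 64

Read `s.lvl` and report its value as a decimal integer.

-84

[0]=0x85 [1]=0x64 (big-endian) → word 0x8564
cnt:2 @ bit 14 → (0x8564>>14)&0x3 = 0x2
len:3 @ bit 11 → (0x8564>>11)&0x7 = 0x0
lvl:8 @ bit 3 → (0x8564>>3)&0xff = 0xac  ←
kind:2 @ bit 1 → (0x8564>>1)&0x3 = 0x2
opcode:1 @ bit 0 → (0x8564>>0)&0x1 = 0x0
lvl signed 8b, MSB=1: 172 - 256 = -84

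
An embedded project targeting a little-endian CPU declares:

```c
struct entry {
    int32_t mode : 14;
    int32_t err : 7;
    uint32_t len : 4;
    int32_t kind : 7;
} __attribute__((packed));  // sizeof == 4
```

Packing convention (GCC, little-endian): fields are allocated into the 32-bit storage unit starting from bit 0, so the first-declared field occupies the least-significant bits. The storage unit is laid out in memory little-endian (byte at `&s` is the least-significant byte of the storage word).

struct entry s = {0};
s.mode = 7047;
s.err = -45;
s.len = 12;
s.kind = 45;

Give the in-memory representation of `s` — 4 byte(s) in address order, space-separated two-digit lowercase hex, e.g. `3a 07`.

mode (14b) val=7047 bits=0x1b87 at bit 0: 0x00001b87
err (7b) val=-45 bits=0x53 at bit 14: 0x0014db87
len (4b) val=12 bits=0xc at bit 21: 0x0194db87
kind (7b) val=45 bits=0x2d at bit 25: 0x5b94db87
word = 0x5b94db87 → little-endian bytes:
  [0]=0x87  [1]=0xdb  [2]=0x94  [3]=0x5b

87 db 94 5b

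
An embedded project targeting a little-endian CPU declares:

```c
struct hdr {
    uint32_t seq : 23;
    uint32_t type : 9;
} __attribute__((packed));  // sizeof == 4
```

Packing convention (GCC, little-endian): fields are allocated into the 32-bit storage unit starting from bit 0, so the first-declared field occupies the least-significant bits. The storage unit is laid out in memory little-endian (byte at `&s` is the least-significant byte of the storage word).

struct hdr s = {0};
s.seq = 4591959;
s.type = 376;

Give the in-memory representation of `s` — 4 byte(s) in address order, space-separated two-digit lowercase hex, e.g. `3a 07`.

57 11 46 bc

seq (23b) val=4591959 bits=0x461157 at bit 0: 0x00461157
type (9b) val=376 bits=0x178 at bit 23: 0xbc461157
word = 0xbc461157 → little-endian bytes:
  [0]=0x57  [1]=0x11  [2]=0x46  [3]=0xbc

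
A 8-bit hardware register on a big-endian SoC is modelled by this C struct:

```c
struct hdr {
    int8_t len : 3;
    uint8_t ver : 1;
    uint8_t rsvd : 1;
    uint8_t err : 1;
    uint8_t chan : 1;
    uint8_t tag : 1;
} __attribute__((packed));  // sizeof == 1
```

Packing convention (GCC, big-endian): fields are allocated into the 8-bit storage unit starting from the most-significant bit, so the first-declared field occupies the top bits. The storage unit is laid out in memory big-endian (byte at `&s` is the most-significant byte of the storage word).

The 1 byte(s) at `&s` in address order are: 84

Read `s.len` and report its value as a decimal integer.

-4

[0]=0x84 (big-endian) → word 0x84
len:3 @ bit 5 → (0x84>>5)&0x7 = 0x4  ←
ver:1 @ bit 4 → (0x84>>4)&0x1 = 0x0
rsvd:1 @ bit 3 → (0x84>>3)&0x1 = 0x0
err:1 @ bit 2 → (0x84>>2)&0x1 = 0x1
chan:1 @ bit 1 → (0x84>>1)&0x1 = 0x0
tag:1 @ bit 0 → (0x84>>0)&0x1 = 0x0
len signed 3b, MSB=1: 4 - 8 = -4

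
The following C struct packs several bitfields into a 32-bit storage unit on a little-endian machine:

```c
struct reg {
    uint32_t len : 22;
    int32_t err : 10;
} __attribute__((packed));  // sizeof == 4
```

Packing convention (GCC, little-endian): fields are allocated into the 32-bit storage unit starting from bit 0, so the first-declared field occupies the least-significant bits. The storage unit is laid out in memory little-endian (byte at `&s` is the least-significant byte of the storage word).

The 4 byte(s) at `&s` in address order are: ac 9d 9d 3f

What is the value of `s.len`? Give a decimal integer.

1940908

[0]=0xac [1]=0x9d [2]=0x9d [3]=0x3f (little-endian) → word 0x3f9d9dac
len:22 @ bit 0 → (0x3f9d9dac>>0)&0x3fffff = 0x1d9dac  ←
err:10 @ bit 22 → (0x3f9d9dac>>22)&0x3ff = 0xfe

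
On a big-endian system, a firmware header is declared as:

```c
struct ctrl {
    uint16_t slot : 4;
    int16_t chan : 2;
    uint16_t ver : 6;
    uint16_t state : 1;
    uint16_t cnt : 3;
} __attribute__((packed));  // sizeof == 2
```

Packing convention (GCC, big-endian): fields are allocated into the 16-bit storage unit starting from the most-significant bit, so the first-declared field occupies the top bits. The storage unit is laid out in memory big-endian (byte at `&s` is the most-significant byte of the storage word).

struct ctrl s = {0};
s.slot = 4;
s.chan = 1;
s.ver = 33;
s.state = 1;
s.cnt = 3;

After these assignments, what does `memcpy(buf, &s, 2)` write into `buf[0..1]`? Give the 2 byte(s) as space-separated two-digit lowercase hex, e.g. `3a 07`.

slot:4 = 4 → 0x4 << 12 → word 0x4000
chan:2 = 1 → 0x1 << 10 → word 0x4400
ver:6 = 33 → 0x21 << 4 → word 0x4610
state:1 = 1 → 0x1 << 3 → word 0x4618
cnt:3 = 3 → 0x3 << 0 → word 0x461b
word = 0x461b → big-endian bytes:
  [0]=0x46  [1]=0x1b

46 1b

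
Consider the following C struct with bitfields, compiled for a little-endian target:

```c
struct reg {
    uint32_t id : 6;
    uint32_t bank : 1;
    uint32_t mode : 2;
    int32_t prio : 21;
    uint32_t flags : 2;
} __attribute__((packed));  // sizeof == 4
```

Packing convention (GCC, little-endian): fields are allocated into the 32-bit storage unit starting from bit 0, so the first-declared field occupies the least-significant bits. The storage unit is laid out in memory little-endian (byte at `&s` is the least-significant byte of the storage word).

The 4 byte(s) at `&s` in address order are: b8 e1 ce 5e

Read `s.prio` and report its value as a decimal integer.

1009520

[0]=0xb8 [1]=0xe1 [2]=0xce [3]=0x5e (little-endian) → word 0x5ecee1b8
id:6 @ bit 0 → (0x5ecee1b8>>0)&0x3f = 0x38
bank:1 @ bit 6 → (0x5ecee1b8>>6)&0x1 = 0x0
mode:2 @ bit 7 → (0x5ecee1b8>>7)&0x3 = 0x3
prio:21 @ bit 9 → (0x5ecee1b8>>9)&0x1fffff = 0xf6770  ←
flags:2 @ bit 30 → (0x5ecee1b8>>30)&0x3 = 0x1
prio signed 21b, MSB=0: value = 1009520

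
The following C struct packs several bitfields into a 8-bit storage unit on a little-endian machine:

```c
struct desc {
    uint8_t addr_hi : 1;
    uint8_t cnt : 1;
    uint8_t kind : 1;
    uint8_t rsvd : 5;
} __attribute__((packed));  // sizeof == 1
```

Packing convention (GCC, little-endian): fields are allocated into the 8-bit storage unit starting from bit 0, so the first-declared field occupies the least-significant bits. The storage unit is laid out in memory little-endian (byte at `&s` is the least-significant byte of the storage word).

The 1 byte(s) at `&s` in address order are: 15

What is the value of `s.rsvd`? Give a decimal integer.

2

[0]=0x15 (little-endian) → word 0x15
addr_hi:1 @ bit 0 → (0x15>>0)&0x1 = 0x1
cnt:1 @ bit 1 → (0x15>>1)&0x1 = 0x0
kind:1 @ bit 2 → (0x15>>2)&0x1 = 0x1
rsvd:5 @ bit 3 → (0x15>>3)&0x1f = 0x2  ←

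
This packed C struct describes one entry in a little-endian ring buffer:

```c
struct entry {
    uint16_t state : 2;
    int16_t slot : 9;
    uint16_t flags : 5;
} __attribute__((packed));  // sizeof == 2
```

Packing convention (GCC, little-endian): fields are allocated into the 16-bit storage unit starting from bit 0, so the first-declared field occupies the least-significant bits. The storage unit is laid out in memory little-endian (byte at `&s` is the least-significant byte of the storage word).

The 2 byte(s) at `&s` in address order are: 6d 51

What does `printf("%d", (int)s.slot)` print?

91

[0]=0x6d [1]=0x51 (little-endian) → word 0x516d
state:2 @ bit 0 → (0x516d>>0)&0x3 = 0x1
slot:9 @ bit 2 → (0x516d>>2)&0x1ff = 0x5b  ←
flags:5 @ bit 11 → (0x516d>>11)&0x1f = 0xa
slot signed 9b, MSB=0: value = 91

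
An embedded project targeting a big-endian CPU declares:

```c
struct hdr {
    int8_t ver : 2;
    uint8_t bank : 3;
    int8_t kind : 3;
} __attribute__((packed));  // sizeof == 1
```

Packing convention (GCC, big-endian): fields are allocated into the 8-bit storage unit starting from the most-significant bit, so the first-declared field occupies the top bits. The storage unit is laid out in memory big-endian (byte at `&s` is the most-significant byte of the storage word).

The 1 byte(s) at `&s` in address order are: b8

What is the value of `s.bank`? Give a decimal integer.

[0]=0xb8 (big-endian) → word 0xb8
ver [6+:2] = (word>>6) & 0x3 = 2
bank [3+:3] = (word>>3) & 0x7 = 7  ←
kind [0+:3] = (word>>0) & 0x7 = 0

7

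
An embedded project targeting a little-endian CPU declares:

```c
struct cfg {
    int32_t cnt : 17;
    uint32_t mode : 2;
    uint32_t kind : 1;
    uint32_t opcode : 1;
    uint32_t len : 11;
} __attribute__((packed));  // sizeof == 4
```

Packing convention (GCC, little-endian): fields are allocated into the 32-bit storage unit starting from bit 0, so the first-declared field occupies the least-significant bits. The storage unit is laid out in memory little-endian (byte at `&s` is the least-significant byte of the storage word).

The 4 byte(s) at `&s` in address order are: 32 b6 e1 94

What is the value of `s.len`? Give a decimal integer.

[0]=0x32 [1]=0xb6 [2]=0xe1 [3]=0x94 (little-endian) → word 0x94e1b632
cnt:17 @ bit 0 → (0x94e1b632>>0)&0x1ffff = 0x1b632
mode:2 @ bit 17 → (0x94e1b632>>17)&0x3 = 0x0
kind:1 @ bit 19 → (0x94e1b632>>19)&0x1 = 0x0
opcode:1 @ bit 20 → (0x94e1b632>>20)&0x1 = 0x0
len:11 @ bit 21 → (0x94e1b632>>21)&0x7ff = 0x4a7  ←

1191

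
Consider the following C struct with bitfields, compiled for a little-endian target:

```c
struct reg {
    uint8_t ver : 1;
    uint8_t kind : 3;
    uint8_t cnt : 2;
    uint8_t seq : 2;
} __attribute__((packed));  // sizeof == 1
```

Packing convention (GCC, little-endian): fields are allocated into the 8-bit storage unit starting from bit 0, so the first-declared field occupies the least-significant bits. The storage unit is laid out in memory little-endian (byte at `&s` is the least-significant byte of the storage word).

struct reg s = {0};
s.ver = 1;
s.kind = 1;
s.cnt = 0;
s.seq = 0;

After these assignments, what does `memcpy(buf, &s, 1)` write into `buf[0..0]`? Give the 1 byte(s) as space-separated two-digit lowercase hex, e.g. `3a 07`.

ver:1 = 1 → 0x1 << 0 → word 0x01
kind:3 = 1 → 0x1 << 1 → word 0x03
cnt:2 = 0 → 0x0 << 4 → word 0x03
seq:2 = 0 → 0x0 << 6 → word 0x03
word = 0x03 → little-endian bytes:
  [0]=0x03

03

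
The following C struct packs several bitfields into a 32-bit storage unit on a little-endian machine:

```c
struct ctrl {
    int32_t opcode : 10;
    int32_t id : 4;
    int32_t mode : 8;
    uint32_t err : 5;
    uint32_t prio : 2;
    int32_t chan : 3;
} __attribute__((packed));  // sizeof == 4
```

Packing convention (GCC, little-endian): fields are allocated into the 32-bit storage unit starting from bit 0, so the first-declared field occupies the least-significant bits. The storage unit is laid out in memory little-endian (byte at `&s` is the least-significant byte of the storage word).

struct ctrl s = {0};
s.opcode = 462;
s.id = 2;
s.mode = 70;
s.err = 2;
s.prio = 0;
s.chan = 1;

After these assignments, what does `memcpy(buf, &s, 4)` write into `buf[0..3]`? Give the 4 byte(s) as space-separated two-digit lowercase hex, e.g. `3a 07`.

ce 89 91 20

opcode:10 = 462 → 0x1ce << 0 → word 0x000001ce
id:4 = 2 → 0x2 << 10 → word 0x000009ce
mode:8 = 70 → 0x46 << 14 → word 0x001189ce
err:5 = 2 → 0x2 << 22 → word 0x009189ce
prio:2 = 0 → 0x0 << 27 → word 0x009189ce
chan:3 = 1 → 0x1 << 29 → word 0x209189ce
word = 0x209189ce → little-endian bytes:
  [0]=0xce  [1]=0x89  [2]=0x91  [3]=0x20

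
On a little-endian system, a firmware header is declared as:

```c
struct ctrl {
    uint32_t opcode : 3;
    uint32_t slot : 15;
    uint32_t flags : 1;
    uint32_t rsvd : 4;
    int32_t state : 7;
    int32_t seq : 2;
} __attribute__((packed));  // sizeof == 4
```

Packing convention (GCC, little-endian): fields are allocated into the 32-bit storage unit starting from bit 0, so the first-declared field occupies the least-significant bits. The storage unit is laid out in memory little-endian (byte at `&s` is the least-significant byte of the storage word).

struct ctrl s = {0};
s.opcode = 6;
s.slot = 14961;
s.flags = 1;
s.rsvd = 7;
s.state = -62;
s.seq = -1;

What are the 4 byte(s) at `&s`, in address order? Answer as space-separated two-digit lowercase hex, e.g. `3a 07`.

8e d3 3d e1

[0+:3] opcode=6 & 0x7 = 0x6; word=0x00000006
[3+:15] slot=14961 & 0x7fff = 0x3a71; word=0x0001d38e
[18+:1] flags=1 & 0x1 = 0x1; word=0x0005d38e
[19+:4] rsvd=7 & 0xf = 0x7; word=0x003dd38e
[23+:7] state=-62 & 0x7f = 0x42; word=0x213dd38e
[30+:2] seq=-1 & 0x3 = 0x3; word=0xe13dd38e
word = 0xe13dd38e → little-endian bytes:
  [0]=0x8e  [1]=0xd3  [2]=0x3d  [3]=0xe1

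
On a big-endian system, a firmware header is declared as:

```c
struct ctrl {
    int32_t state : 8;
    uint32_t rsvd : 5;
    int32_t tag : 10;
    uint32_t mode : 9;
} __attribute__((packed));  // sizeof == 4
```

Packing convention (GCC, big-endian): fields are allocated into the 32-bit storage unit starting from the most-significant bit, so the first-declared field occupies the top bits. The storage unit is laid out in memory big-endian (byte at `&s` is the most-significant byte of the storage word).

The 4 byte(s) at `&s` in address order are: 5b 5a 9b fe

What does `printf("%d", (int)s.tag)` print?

[0]=0x5b [1]=0x5a [2]=0x9b [3]=0xfe (big-endian) → word 0x5b5a9bfe
state [24+:8] = (word>>24) & 0xff = 91
rsvd [19+:5] = (word>>19) & 0x1f = 11
tag [9+:10] = (word>>9) & 0x3ff = 333  ←
mode [0+:9] = (word>>0) & 0x1ff = 510
tag signed 10b, MSB=0: value = 333

333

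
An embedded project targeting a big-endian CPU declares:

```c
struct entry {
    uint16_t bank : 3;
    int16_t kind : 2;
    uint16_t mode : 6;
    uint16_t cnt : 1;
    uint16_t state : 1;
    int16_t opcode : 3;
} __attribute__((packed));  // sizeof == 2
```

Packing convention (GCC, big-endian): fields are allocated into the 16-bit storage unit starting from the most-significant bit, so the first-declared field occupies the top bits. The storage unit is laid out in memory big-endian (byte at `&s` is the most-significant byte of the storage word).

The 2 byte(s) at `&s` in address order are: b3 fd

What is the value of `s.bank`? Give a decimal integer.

[0]=0xb3 [1]=0xfd (big-endian) → word 0xb3fd
bank:3 @ bit 13 → (0xb3fd>>13)&0x7 = 0x5  ←
kind:2 @ bit 11 → (0xb3fd>>11)&0x3 = 0x2
mode:6 @ bit 5 → (0xb3fd>>5)&0x3f = 0x1f
cnt:1 @ bit 4 → (0xb3fd>>4)&0x1 = 0x1
state:1 @ bit 3 → (0xb3fd>>3)&0x1 = 0x1
opcode:3 @ bit 0 → (0xb3fd>>0)&0x7 = 0x5

5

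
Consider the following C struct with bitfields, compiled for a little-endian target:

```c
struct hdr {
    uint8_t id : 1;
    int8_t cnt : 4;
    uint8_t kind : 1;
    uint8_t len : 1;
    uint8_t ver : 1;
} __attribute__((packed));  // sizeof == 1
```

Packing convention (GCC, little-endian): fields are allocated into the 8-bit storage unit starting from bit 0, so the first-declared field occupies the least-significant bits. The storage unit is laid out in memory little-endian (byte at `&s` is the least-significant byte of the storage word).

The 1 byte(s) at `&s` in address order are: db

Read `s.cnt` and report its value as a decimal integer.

-3

[0]=0xdb (little-endian) → word 0xdb
id [0+:1] = (word>>0) & 0x1 = 1
cnt [1+:4] = (word>>1) & 0xf = 13  ←
kind [5+:1] = (word>>5) & 0x1 = 0
len [6+:1] = (word>>6) & 0x1 = 1
ver [7+:1] = (word>>7) & 0x1 = 1
cnt signed 4b, MSB=1: 13 - 16 = -3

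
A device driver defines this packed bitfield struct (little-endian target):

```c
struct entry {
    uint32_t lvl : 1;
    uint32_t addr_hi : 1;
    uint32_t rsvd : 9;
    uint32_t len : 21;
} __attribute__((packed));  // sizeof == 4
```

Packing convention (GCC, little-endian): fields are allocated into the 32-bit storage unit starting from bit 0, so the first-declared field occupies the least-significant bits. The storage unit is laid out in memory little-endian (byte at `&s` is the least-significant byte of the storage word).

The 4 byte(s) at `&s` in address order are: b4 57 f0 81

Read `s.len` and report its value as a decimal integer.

[0]=0xb4 [1]=0x57 [2]=0xf0 [3]=0x81 (little-endian) → word 0x81f057b4
lvl:1 @ bit 0 → (0x81f057b4>>0)&0x1 = 0x0
addr_hi:1 @ bit 1 → (0x81f057b4>>1)&0x1 = 0x0
rsvd:9 @ bit 2 → (0x81f057b4>>2)&0x1ff = 0x1ed
len:21 @ bit 11 → (0x81f057b4>>11)&0x1fffff = 0x103e0a  ←

1064458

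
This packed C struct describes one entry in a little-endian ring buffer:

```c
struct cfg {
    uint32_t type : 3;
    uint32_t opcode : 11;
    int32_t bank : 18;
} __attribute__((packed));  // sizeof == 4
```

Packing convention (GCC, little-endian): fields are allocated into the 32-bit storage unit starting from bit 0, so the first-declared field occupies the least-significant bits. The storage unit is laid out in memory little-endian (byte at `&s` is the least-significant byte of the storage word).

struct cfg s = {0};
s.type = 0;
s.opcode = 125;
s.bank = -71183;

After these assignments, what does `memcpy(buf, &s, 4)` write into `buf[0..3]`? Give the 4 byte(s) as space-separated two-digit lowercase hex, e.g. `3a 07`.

[0+:3] type=0 & 0x7 = 0x0; word=0x00000000
[3+:11] opcode=125 & 0x7ff = 0x7d; word=0x000003e8
[14+:18] bank=-71183 & 0x3ffff = 0x2e9f1; word=0xba7c43e8
word = 0xba7c43e8 → little-endian bytes:
  [0]=0xe8  [1]=0x43  [2]=0x7c  [3]=0xba

e8 43 7c ba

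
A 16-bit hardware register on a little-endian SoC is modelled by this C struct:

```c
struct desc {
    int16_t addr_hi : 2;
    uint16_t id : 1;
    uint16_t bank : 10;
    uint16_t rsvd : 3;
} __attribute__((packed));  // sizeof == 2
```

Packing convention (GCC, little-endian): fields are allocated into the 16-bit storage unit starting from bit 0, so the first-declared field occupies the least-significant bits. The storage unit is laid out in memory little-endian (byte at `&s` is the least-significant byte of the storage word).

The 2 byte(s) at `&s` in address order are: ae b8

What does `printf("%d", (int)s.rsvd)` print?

[0]=0xae [1]=0xb8 (little-endian) → word 0xb8ae
addr_hi [0+:2] = (word>>0) & 0x3 = 2
id [2+:1] = (word>>2) & 0x1 = 1
bank [3+:10] = (word>>3) & 0x3ff = 789
rsvd [13+:3] = (word>>13) & 0x7 = 5  ←

5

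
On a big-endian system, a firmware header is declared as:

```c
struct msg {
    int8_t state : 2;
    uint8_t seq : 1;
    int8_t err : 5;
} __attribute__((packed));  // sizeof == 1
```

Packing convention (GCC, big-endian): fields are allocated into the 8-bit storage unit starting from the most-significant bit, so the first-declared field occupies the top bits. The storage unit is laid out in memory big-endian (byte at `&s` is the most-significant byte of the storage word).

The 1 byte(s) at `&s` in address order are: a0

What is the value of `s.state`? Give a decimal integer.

-2

[0]=0xa0 (big-endian) → word 0xa0
state [6+:2] = (word>>6) & 0x3 = 2  ←
seq [5+:1] = (word>>5) & 0x1 = 1
err [0+:5] = (word>>0) & 0x1f = 0
state signed 2b, MSB=1: 2 - 4 = -2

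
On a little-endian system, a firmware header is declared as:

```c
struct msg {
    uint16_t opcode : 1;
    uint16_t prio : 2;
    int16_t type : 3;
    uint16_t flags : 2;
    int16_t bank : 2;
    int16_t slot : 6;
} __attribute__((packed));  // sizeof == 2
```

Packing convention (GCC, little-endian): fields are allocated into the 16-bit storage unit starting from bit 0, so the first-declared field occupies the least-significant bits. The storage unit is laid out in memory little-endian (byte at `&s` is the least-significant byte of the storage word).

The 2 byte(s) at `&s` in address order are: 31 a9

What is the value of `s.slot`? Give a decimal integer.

-22

[0]=0x31 [1]=0xa9 (little-endian) → word 0xa931
opcode [0+:1] = (word>>0) & 0x1 = 1
prio [1+:2] = (word>>1) & 0x3 = 0
type [3+:3] = (word>>3) & 0x7 = 6
flags [6+:2] = (word>>6) & 0x3 = 0
bank [8+:2] = (word>>8) & 0x3 = 1
slot [10+:6] = (word>>10) & 0x3f = 42  ←
slot signed 6b, MSB=1: 42 - 64 = -22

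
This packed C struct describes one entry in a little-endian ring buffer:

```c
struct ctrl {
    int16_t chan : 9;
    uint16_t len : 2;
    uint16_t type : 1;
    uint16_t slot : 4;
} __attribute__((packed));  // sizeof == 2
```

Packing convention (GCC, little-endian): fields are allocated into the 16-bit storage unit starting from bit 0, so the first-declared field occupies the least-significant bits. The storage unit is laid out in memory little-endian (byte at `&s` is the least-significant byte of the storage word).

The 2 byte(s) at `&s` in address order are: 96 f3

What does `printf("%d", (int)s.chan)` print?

[0]=0x96 [1]=0xf3 (little-endian) → word 0xf396
chan [0+:9] = (word>>0) & 0x1ff = 406  ←
len [9+:2] = (word>>9) & 0x3 = 1
type [11+:1] = (word>>11) & 0x1 = 0
slot [12+:4] = (word>>12) & 0xf = 15
chan signed 9b, MSB=1: 406 - 512 = -106

-106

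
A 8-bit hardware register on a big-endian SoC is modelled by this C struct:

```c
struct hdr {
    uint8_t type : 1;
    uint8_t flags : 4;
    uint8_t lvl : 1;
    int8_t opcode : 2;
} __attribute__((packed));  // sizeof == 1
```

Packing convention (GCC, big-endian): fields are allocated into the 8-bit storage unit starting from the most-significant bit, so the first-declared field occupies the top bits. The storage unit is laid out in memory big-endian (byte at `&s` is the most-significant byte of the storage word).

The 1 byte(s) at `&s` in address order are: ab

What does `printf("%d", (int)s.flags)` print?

5

[0]=0xab (big-endian) → word 0xab
type:1 @ bit 7 → (0xab>>7)&0x1 = 0x1
flags:4 @ bit 3 → (0xab>>3)&0xf = 0x5  ←
lvl:1 @ bit 2 → (0xab>>2)&0x1 = 0x0
opcode:2 @ bit 0 → (0xab>>0)&0x3 = 0x3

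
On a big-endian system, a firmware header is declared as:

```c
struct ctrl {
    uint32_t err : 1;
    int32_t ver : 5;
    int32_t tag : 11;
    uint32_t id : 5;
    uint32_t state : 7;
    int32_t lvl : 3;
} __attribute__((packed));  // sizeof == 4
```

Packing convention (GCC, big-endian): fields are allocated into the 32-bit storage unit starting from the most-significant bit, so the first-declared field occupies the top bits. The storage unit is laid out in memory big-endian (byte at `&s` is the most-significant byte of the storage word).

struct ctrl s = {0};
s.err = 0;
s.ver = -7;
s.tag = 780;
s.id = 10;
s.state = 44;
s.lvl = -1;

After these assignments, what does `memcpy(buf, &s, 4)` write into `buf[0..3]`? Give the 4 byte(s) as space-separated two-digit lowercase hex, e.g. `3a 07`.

65 86 29 67

err:1 = 0 → 0x0 << 31 → word 0x00000000
ver:5 = -7 → 0x19 << 26 → word 0x64000000
tag:11 = 780 → 0x30c << 15 → word 0x65860000
id:5 = 10 → 0xa << 10 → word 0x65862800
state:7 = 44 → 0x2c << 3 → word 0x65862960
lvl:3 = -1 → 0x7 << 0 → word 0x65862967
word = 0x65862967 → big-endian bytes:
  [0]=0x65  [1]=0x86  [2]=0x29  [3]=0x67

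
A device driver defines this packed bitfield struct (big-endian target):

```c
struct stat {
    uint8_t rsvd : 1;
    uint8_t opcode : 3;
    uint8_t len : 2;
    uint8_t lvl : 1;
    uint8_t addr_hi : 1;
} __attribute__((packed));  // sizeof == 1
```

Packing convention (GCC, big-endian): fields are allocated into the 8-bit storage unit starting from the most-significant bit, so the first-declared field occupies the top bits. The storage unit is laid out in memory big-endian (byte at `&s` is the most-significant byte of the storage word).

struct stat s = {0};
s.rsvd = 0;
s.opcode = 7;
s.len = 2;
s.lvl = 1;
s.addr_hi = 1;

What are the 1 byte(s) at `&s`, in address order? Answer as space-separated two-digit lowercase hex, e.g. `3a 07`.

7b

rsvd (1b) val=0 bits=0x0 at bit 7: 0x00
opcode (3b) val=7 bits=0x7 at bit 4: 0x70
len (2b) val=2 bits=0x2 at bit 2: 0x78
lvl (1b) val=1 bits=0x1 at bit 1: 0x7a
addr_hi (1b) val=1 bits=0x1 at bit 0: 0x7b
word = 0x7b → big-endian bytes:
  [0]=0x7b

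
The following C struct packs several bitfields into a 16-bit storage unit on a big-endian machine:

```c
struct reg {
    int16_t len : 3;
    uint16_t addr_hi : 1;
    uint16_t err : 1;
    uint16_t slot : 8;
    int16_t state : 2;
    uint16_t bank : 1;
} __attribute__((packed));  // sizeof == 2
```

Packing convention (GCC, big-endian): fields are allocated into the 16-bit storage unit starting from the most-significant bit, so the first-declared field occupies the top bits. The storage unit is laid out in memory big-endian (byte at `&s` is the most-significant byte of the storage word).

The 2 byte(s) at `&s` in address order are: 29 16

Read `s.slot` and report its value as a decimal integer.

34

[0]=0x29 [1]=0x16 (big-endian) → word 0x2916
len:3 @ bit 13 → (0x2916>>13)&0x7 = 0x1
addr_hi:1 @ bit 12 → (0x2916>>12)&0x1 = 0x0
err:1 @ bit 11 → (0x2916>>11)&0x1 = 0x1
slot:8 @ bit 3 → (0x2916>>3)&0xff = 0x22  ←
state:2 @ bit 1 → (0x2916>>1)&0x3 = 0x3
bank:1 @ bit 0 → (0x2916>>0)&0x1 = 0x0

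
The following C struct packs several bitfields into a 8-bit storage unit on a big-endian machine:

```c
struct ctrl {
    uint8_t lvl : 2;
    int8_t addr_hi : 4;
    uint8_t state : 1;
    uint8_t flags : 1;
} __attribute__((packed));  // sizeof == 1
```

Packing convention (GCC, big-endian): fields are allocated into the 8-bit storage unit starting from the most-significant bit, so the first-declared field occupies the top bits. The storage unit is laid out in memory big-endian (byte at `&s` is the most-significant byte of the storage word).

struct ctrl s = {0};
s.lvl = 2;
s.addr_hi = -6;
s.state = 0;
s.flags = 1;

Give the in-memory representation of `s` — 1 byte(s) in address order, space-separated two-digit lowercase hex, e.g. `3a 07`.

a9

lvl (2b) val=2 bits=0x2 at bit 6: 0x80
addr_hi (4b) val=-6 bits=0xa at bit 2: 0xa8
state (1b) val=0 bits=0x0 at bit 1: 0xa8
flags (1b) val=1 bits=0x1 at bit 0: 0xa9
word = 0xa9 → big-endian bytes:
  [0]=0xa9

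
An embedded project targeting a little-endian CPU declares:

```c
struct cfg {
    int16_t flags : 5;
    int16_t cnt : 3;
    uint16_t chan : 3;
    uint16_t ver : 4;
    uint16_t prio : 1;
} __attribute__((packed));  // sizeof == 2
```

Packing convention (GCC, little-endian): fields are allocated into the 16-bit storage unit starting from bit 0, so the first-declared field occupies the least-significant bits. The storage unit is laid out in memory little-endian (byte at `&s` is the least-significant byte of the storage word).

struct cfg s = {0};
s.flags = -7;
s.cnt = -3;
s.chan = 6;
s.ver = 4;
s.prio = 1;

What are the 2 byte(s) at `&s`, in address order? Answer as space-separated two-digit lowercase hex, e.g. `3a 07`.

flags (5b) val=-7 bits=0x19 at bit 0: 0x0019
cnt (3b) val=-3 bits=0x5 at bit 5: 0x00b9
chan (3b) val=6 bits=0x6 at bit 8: 0x06b9
ver (4b) val=4 bits=0x4 at bit 11: 0x26b9
prio (1b) val=1 bits=0x1 at bit 15: 0xa6b9
word = 0xa6b9 → little-endian bytes:
  [0]=0xb9  [1]=0xa6

b9 a6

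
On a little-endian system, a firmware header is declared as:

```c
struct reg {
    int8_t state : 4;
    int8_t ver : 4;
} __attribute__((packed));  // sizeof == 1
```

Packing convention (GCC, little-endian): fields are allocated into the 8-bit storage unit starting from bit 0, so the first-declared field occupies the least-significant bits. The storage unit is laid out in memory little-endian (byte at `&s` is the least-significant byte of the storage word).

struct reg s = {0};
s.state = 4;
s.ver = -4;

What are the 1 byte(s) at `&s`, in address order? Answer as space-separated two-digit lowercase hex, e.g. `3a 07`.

[0+:4] state=4 & 0xf = 0x4; word=0x04
[4+:4] ver=-4 & 0xf = 0xc; word=0xc4
word = 0xc4 → little-endian bytes:
  [0]=0xc4

c4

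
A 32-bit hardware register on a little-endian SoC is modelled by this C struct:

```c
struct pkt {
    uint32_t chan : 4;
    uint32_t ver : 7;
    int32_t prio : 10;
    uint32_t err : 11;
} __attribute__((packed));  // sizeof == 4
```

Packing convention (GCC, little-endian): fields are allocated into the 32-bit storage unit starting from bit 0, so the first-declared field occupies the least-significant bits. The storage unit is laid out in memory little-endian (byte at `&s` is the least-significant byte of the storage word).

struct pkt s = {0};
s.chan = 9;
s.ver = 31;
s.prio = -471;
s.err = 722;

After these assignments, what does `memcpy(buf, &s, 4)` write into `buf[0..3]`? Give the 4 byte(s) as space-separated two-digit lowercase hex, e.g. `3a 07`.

chan (4b) val=9 bits=0x9 at bit 0: 0x00000009
ver (7b) val=31 bits=0x1f at bit 4: 0x000001f9
prio (10b) val=-471 bits=0x229 at bit 11: 0x001149f9
err (11b) val=722 bits=0x2d2 at bit 21: 0x5a5149f9
word = 0x5a5149f9 → little-endian bytes:
  [0]=0xf9  [1]=0x49  [2]=0x51  [3]=0x5a

f9 49 51 5a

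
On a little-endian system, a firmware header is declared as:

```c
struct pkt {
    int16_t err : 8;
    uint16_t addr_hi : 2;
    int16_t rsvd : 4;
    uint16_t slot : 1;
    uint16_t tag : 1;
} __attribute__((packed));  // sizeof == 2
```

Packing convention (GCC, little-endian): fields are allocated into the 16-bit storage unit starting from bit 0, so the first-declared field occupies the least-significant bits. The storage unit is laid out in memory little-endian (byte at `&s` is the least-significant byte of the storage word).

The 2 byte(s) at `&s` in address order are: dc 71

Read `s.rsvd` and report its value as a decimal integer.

-4

[0]=0xdc [1]=0x71 (little-endian) → word 0x71dc
err [0+:8] = (word>>0) & 0xff = 220
addr_hi [8+:2] = (word>>8) & 0x3 = 1
rsvd [10+:4] = (word>>10) & 0xf = 12  ←
slot [14+:1] = (word>>14) & 0x1 = 1
tag [15+:1] = (word>>15) & 0x1 = 0
rsvd signed 4b, MSB=1: 12 - 16 = -4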